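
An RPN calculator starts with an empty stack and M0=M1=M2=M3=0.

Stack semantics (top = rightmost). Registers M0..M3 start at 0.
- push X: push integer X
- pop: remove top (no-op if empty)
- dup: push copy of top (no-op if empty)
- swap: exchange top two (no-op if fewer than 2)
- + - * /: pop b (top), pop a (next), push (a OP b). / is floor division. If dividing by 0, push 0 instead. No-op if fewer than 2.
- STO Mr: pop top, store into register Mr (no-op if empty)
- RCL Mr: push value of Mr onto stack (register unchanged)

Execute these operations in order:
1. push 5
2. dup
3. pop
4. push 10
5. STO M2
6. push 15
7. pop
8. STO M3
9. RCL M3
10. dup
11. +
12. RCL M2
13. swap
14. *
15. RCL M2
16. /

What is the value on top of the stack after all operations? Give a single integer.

After op 1 (push 5): stack=[5] mem=[0,0,0,0]
After op 2 (dup): stack=[5,5] mem=[0,0,0,0]
After op 3 (pop): stack=[5] mem=[0,0,0,0]
After op 4 (push 10): stack=[5,10] mem=[0,0,0,0]
After op 5 (STO M2): stack=[5] mem=[0,0,10,0]
After op 6 (push 15): stack=[5,15] mem=[0,0,10,0]
After op 7 (pop): stack=[5] mem=[0,0,10,0]
After op 8 (STO M3): stack=[empty] mem=[0,0,10,5]
After op 9 (RCL M3): stack=[5] mem=[0,0,10,5]
After op 10 (dup): stack=[5,5] mem=[0,0,10,5]
After op 11 (+): stack=[10] mem=[0,0,10,5]
After op 12 (RCL M2): stack=[10,10] mem=[0,0,10,5]
After op 13 (swap): stack=[10,10] mem=[0,0,10,5]
After op 14 (*): stack=[100] mem=[0,0,10,5]
After op 15 (RCL M2): stack=[100,10] mem=[0,0,10,5]
After op 16 (/): stack=[10] mem=[0,0,10,5]

Answer: 10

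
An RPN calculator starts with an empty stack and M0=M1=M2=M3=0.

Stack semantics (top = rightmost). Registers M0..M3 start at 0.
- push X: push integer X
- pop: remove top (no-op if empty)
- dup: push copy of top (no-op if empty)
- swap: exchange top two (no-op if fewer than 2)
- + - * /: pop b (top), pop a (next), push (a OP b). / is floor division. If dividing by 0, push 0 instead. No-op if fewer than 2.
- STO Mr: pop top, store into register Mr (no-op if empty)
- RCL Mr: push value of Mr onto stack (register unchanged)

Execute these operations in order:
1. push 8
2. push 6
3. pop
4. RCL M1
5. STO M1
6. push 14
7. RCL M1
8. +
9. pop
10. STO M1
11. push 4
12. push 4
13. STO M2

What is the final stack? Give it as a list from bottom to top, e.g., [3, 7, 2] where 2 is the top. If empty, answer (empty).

Answer: [4]

Derivation:
After op 1 (push 8): stack=[8] mem=[0,0,0,0]
After op 2 (push 6): stack=[8,6] mem=[0,0,0,0]
After op 3 (pop): stack=[8] mem=[0,0,0,0]
After op 4 (RCL M1): stack=[8,0] mem=[0,0,0,0]
After op 5 (STO M1): stack=[8] mem=[0,0,0,0]
After op 6 (push 14): stack=[8,14] mem=[0,0,0,0]
After op 7 (RCL M1): stack=[8,14,0] mem=[0,0,0,0]
After op 8 (+): stack=[8,14] mem=[0,0,0,0]
After op 9 (pop): stack=[8] mem=[0,0,0,0]
After op 10 (STO M1): stack=[empty] mem=[0,8,0,0]
After op 11 (push 4): stack=[4] mem=[0,8,0,0]
After op 12 (push 4): stack=[4,4] mem=[0,8,0,0]
After op 13 (STO M2): stack=[4] mem=[0,8,4,0]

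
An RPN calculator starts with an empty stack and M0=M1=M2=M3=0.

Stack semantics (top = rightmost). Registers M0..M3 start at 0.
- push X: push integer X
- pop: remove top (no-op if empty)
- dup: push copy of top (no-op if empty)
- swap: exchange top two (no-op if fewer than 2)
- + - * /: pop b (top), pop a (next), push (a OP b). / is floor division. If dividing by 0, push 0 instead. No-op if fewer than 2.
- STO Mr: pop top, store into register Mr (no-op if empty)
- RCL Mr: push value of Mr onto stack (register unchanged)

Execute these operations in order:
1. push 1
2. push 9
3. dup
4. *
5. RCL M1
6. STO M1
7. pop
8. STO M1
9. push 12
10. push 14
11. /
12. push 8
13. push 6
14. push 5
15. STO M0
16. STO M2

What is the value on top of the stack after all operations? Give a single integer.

After op 1 (push 1): stack=[1] mem=[0,0,0,0]
After op 2 (push 9): stack=[1,9] mem=[0,0,0,0]
After op 3 (dup): stack=[1,9,9] mem=[0,0,0,0]
After op 4 (*): stack=[1,81] mem=[0,0,0,0]
After op 5 (RCL M1): stack=[1,81,0] mem=[0,0,0,0]
After op 6 (STO M1): stack=[1,81] mem=[0,0,0,0]
After op 7 (pop): stack=[1] mem=[0,0,0,0]
After op 8 (STO M1): stack=[empty] mem=[0,1,0,0]
After op 9 (push 12): stack=[12] mem=[0,1,0,0]
After op 10 (push 14): stack=[12,14] mem=[0,1,0,0]
After op 11 (/): stack=[0] mem=[0,1,0,0]
After op 12 (push 8): stack=[0,8] mem=[0,1,0,0]
After op 13 (push 6): stack=[0,8,6] mem=[0,1,0,0]
After op 14 (push 5): stack=[0,8,6,5] mem=[0,1,0,0]
After op 15 (STO M0): stack=[0,8,6] mem=[5,1,0,0]
After op 16 (STO M2): stack=[0,8] mem=[5,1,6,0]

Answer: 8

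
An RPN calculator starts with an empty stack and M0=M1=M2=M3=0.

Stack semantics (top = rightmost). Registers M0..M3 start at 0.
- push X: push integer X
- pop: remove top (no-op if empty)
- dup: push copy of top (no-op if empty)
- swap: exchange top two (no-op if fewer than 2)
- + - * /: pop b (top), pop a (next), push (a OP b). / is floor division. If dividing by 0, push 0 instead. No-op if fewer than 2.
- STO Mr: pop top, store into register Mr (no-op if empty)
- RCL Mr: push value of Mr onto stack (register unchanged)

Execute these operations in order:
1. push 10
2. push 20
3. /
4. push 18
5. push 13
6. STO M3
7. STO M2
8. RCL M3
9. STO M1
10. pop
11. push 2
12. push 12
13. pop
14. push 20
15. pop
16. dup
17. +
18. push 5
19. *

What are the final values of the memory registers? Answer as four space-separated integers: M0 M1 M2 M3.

Answer: 0 13 18 13

Derivation:
After op 1 (push 10): stack=[10] mem=[0,0,0,0]
After op 2 (push 20): stack=[10,20] mem=[0,0,0,0]
After op 3 (/): stack=[0] mem=[0,0,0,0]
After op 4 (push 18): stack=[0,18] mem=[0,0,0,0]
After op 5 (push 13): stack=[0,18,13] mem=[0,0,0,0]
After op 6 (STO M3): stack=[0,18] mem=[0,0,0,13]
After op 7 (STO M2): stack=[0] mem=[0,0,18,13]
After op 8 (RCL M3): stack=[0,13] mem=[0,0,18,13]
After op 9 (STO M1): stack=[0] mem=[0,13,18,13]
After op 10 (pop): stack=[empty] mem=[0,13,18,13]
After op 11 (push 2): stack=[2] mem=[0,13,18,13]
After op 12 (push 12): stack=[2,12] mem=[0,13,18,13]
After op 13 (pop): stack=[2] mem=[0,13,18,13]
After op 14 (push 20): stack=[2,20] mem=[0,13,18,13]
After op 15 (pop): stack=[2] mem=[0,13,18,13]
After op 16 (dup): stack=[2,2] mem=[0,13,18,13]
After op 17 (+): stack=[4] mem=[0,13,18,13]
After op 18 (push 5): stack=[4,5] mem=[0,13,18,13]
After op 19 (*): stack=[20] mem=[0,13,18,13]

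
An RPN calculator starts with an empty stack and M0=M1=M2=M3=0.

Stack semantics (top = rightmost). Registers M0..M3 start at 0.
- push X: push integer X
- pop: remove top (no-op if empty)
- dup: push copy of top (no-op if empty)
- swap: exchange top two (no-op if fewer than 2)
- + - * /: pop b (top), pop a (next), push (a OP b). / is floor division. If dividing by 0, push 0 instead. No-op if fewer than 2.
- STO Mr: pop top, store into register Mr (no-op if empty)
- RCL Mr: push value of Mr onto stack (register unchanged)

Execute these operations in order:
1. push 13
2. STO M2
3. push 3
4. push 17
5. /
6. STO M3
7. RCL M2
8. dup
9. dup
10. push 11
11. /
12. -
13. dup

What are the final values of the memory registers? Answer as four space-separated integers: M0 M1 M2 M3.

After op 1 (push 13): stack=[13] mem=[0,0,0,0]
After op 2 (STO M2): stack=[empty] mem=[0,0,13,0]
After op 3 (push 3): stack=[3] mem=[0,0,13,0]
After op 4 (push 17): stack=[3,17] mem=[0,0,13,0]
After op 5 (/): stack=[0] mem=[0,0,13,0]
After op 6 (STO M3): stack=[empty] mem=[0,0,13,0]
After op 7 (RCL M2): stack=[13] mem=[0,0,13,0]
After op 8 (dup): stack=[13,13] mem=[0,0,13,0]
After op 9 (dup): stack=[13,13,13] mem=[0,0,13,0]
After op 10 (push 11): stack=[13,13,13,11] mem=[0,0,13,0]
After op 11 (/): stack=[13,13,1] mem=[0,0,13,0]
After op 12 (-): stack=[13,12] mem=[0,0,13,0]
After op 13 (dup): stack=[13,12,12] mem=[0,0,13,0]

Answer: 0 0 13 0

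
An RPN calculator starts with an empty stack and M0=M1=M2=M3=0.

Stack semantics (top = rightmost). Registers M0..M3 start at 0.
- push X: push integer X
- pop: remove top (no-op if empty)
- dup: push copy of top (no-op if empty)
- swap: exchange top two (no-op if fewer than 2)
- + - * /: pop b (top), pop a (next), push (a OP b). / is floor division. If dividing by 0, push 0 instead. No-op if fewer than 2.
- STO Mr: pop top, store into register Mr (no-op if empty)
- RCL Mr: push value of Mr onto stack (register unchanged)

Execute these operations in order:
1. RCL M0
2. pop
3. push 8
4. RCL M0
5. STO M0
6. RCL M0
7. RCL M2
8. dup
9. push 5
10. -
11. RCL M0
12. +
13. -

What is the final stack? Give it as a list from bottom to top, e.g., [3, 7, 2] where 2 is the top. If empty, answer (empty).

Answer: [8, 0, 5]

Derivation:
After op 1 (RCL M0): stack=[0] mem=[0,0,0,0]
After op 2 (pop): stack=[empty] mem=[0,0,0,0]
After op 3 (push 8): stack=[8] mem=[0,0,0,0]
After op 4 (RCL M0): stack=[8,0] mem=[0,0,0,0]
After op 5 (STO M0): stack=[8] mem=[0,0,0,0]
After op 6 (RCL M0): stack=[8,0] mem=[0,0,0,0]
After op 7 (RCL M2): stack=[8,0,0] mem=[0,0,0,0]
After op 8 (dup): stack=[8,0,0,0] mem=[0,0,0,0]
After op 9 (push 5): stack=[8,0,0,0,5] mem=[0,0,0,0]
After op 10 (-): stack=[8,0,0,-5] mem=[0,0,0,0]
After op 11 (RCL M0): stack=[8,0,0,-5,0] mem=[0,0,0,0]
After op 12 (+): stack=[8,0,0,-5] mem=[0,0,0,0]
After op 13 (-): stack=[8,0,5] mem=[0,0,0,0]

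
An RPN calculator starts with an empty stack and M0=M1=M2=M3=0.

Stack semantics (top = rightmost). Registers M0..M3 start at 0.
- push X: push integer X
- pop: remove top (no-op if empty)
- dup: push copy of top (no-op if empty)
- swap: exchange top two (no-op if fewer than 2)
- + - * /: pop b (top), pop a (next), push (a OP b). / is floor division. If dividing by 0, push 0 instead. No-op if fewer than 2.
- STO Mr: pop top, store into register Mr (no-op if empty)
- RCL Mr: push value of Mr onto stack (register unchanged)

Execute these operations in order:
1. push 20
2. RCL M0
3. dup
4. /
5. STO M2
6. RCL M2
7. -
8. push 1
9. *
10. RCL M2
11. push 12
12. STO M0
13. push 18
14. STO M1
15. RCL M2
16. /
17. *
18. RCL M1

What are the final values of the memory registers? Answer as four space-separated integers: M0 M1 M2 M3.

Answer: 12 18 0 0

Derivation:
After op 1 (push 20): stack=[20] mem=[0,0,0,0]
After op 2 (RCL M0): stack=[20,0] mem=[0,0,0,0]
After op 3 (dup): stack=[20,0,0] mem=[0,0,0,0]
After op 4 (/): stack=[20,0] mem=[0,0,0,0]
After op 5 (STO M2): stack=[20] mem=[0,0,0,0]
After op 6 (RCL M2): stack=[20,0] mem=[0,0,0,0]
After op 7 (-): stack=[20] mem=[0,0,0,0]
After op 8 (push 1): stack=[20,1] mem=[0,0,0,0]
After op 9 (*): stack=[20] mem=[0,0,0,0]
After op 10 (RCL M2): stack=[20,0] mem=[0,0,0,0]
After op 11 (push 12): stack=[20,0,12] mem=[0,0,0,0]
After op 12 (STO M0): stack=[20,0] mem=[12,0,0,0]
After op 13 (push 18): stack=[20,0,18] mem=[12,0,0,0]
After op 14 (STO M1): stack=[20,0] mem=[12,18,0,0]
After op 15 (RCL M2): stack=[20,0,0] mem=[12,18,0,0]
After op 16 (/): stack=[20,0] mem=[12,18,0,0]
After op 17 (*): stack=[0] mem=[12,18,0,0]
After op 18 (RCL M1): stack=[0,18] mem=[12,18,0,0]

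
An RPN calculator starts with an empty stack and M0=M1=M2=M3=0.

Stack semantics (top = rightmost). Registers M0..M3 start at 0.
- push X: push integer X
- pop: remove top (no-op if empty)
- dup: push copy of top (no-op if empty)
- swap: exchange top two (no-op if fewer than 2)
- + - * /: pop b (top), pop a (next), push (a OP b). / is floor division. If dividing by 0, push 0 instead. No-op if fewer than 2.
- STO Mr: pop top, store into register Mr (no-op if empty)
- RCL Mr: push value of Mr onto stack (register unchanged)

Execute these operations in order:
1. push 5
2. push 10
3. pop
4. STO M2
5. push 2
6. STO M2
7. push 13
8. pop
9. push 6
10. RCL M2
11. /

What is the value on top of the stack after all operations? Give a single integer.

After op 1 (push 5): stack=[5] mem=[0,0,0,0]
After op 2 (push 10): stack=[5,10] mem=[0,0,0,0]
After op 3 (pop): stack=[5] mem=[0,0,0,0]
After op 4 (STO M2): stack=[empty] mem=[0,0,5,0]
After op 5 (push 2): stack=[2] mem=[0,0,5,0]
After op 6 (STO M2): stack=[empty] mem=[0,0,2,0]
After op 7 (push 13): stack=[13] mem=[0,0,2,0]
After op 8 (pop): stack=[empty] mem=[0,0,2,0]
After op 9 (push 6): stack=[6] mem=[0,0,2,0]
After op 10 (RCL M2): stack=[6,2] mem=[0,0,2,0]
After op 11 (/): stack=[3] mem=[0,0,2,0]

Answer: 3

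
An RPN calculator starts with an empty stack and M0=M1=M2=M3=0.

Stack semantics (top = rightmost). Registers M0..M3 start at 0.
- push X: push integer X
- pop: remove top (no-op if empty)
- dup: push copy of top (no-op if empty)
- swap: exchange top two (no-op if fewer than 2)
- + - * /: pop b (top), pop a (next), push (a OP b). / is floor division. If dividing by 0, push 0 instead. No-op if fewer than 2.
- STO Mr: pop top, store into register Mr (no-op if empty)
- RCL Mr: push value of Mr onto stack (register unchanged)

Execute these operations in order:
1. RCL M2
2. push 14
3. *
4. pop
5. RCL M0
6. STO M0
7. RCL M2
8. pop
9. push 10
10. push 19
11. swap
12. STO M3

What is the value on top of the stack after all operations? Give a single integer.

Answer: 19

Derivation:
After op 1 (RCL M2): stack=[0] mem=[0,0,0,0]
After op 2 (push 14): stack=[0,14] mem=[0,0,0,0]
After op 3 (*): stack=[0] mem=[0,0,0,0]
After op 4 (pop): stack=[empty] mem=[0,0,0,0]
After op 5 (RCL M0): stack=[0] mem=[0,0,0,0]
After op 6 (STO M0): stack=[empty] mem=[0,0,0,0]
After op 7 (RCL M2): stack=[0] mem=[0,0,0,0]
After op 8 (pop): stack=[empty] mem=[0,0,0,0]
After op 9 (push 10): stack=[10] mem=[0,0,0,0]
After op 10 (push 19): stack=[10,19] mem=[0,0,0,0]
After op 11 (swap): stack=[19,10] mem=[0,0,0,0]
After op 12 (STO M3): stack=[19] mem=[0,0,0,10]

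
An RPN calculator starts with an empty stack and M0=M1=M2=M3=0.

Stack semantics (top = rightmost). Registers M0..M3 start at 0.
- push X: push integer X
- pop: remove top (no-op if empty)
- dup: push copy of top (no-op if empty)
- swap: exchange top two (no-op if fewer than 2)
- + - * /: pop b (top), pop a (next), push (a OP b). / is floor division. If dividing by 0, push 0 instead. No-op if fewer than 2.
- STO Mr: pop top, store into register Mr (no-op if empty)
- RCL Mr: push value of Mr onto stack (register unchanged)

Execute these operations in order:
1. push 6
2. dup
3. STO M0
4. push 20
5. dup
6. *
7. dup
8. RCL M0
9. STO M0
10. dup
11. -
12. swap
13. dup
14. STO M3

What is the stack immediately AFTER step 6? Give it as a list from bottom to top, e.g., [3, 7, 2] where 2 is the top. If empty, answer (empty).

After op 1 (push 6): stack=[6] mem=[0,0,0,0]
After op 2 (dup): stack=[6,6] mem=[0,0,0,0]
After op 3 (STO M0): stack=[6] mem=[6,0,0,0]
After op 4 (push 20): stack=[6,20] mem=[6,0,0,0]
After op 5 (dup): stack=[6,20,20] mem=[6,0,0,0]
After op 6 (*): stack=[6,400] mem=[6,0,0,0]

[6, 400]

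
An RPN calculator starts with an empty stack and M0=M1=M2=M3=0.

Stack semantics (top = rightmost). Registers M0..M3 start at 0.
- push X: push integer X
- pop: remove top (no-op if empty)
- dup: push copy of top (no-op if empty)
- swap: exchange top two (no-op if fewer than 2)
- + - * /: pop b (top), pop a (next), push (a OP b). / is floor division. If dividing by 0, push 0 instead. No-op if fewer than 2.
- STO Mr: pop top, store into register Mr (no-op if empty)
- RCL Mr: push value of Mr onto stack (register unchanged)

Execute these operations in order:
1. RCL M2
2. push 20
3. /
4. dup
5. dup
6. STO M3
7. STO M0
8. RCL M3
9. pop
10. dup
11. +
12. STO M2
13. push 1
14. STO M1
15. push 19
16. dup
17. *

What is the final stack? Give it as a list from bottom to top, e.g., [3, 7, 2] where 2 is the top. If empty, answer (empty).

After op 1 (RCL M2): stack=[0] mem=[0,0,0,0]
After op 2 (push 20): stack=[0,20] mem=[0,0,0,0]
After op 3 (/): stack=[0] mem=[0,0,0,0]
After op 4 (dup): stack=[0,0] mem=[0,0,0,0]
After op 5 (dup): stack=[0,0,0] mem=[0,0,0,0]
After op 6 (STO M3): stack=[0,0] mem=[0,0,0,0]
After op 7 (STO M0): stack=[0] mem=[0,0,0,0]
After op 8 (RCL M3): stack=[0,0] mem=[0,0,0,0]
After op 9 (pop): stack=[0] mem=[0,0,0,0]
After op 10 (dup): stack=[0,0] mem=[0,0,0,0]
After op 11 (+): stack=[0] mem=[0,0,0,0]
After op 12 (STO M2): stack=[empty] mem=[0,0,0,0]
After op 13 (push 1): stack=[1] mem=[0,0,0,0]
After op 14 (STO M1): stack=[empty] mem=[0,1,0,0]
After op 15 (push 19): stack=[19] mem=[0,1,0,0]
After op 16 (dup): stack=[19,19] mem=[0,1,0,0]
After op 17 (*): stack=[361] mem=[0,1,0,0]

Answer: [361]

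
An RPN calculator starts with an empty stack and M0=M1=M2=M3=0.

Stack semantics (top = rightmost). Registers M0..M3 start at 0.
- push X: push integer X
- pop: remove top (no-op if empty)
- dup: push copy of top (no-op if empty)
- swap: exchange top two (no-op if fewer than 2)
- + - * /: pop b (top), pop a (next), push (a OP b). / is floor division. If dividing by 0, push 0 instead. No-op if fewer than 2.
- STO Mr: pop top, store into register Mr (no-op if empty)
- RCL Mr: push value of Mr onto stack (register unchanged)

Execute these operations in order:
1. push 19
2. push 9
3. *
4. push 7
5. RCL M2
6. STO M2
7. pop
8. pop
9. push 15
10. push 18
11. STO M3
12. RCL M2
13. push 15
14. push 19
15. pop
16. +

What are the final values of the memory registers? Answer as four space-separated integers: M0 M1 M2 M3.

Answer: 0 0 0 18

Derivation:
After op 1 (push 19): stack=[19] mem=[0,0,0,0]
After op 2 (push 9): stack=[19,9] mem=[0,0,0,0]
After op 3 (*): stack=[171] mem=[0,0,0,0]
After op 4 (push 7): stack=[171,7] mem=[0,0,0,0]
After op 5 (RCL M2): stack=[171,7,0] mem=[0,0,0,0]
After op 6 (STO M2): stack=[171,7] mem=[0,0,0,0]
After op 7 (pop): stack=[171] mem=[0,0,0,0]
After op 8 (pop): stack=[empty] mem=[0,0,0,0]
After op 9 (push 15): stack=[15] mem=[0,0,0,0]
After op 10 (push 18): stack=[15,18] mem=[0,0,0,0]
After op 11 (STO M3): stack=[15] mem=[0,0,0,18]
After op 12 (RCL M2): stack=[15,0] mem=[0,0,0,18]
After op 13 (push 15): stack=[15,0,15] mem=[0,0,0,18]
After op 14 (push 19): stack=[15,0,15,19] mem=[0,0,0,18]
After op 15 (pop): stack=[15,0,15] mem=[0,0,0,18]
After op 16 (+): stack=[15,15] mem=[0,0,0,18]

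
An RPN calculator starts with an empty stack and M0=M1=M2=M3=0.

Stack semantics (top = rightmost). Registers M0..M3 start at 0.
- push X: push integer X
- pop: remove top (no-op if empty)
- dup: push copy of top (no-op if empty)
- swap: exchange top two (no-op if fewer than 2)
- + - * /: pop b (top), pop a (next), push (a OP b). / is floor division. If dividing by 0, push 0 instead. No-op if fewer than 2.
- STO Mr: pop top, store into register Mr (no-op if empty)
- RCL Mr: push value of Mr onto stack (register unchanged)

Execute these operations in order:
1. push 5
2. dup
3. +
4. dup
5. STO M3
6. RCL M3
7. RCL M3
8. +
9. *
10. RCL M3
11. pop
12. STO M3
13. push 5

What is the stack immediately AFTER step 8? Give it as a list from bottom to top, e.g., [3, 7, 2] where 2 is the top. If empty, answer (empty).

After op 1 (push 5): stack=[5] mem=[0,0,0,0]
After op 2 (dup): stack=[5,5] mem=[0,0,0,0]
After op 3 (+): stack=[10] mem=[0,0,0,0]
After op 4 (dup): stack=[10,10] mem=[0,0,0,0]
After op 5 (STO M3): stack=[10] mem=[0,0,0,10]
After op 6 (RCL M3): stack=[10,10] mem=[0,0,0,10]
After op 7 (RCL M3): stack=[10,10,10] mem=[0,0,0,10]
After op 8 (+): stack=[10,20] mem=[0,0,0,10]

[10, 20]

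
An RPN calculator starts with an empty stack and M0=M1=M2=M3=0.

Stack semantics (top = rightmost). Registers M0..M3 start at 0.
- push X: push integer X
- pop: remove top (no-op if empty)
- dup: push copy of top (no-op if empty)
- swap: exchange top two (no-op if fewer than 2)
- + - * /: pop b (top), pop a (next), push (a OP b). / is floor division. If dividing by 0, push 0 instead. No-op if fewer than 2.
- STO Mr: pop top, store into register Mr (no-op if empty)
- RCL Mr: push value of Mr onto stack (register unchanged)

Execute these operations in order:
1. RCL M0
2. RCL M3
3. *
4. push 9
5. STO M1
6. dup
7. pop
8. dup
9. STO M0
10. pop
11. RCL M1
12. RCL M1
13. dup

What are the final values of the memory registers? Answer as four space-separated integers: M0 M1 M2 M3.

After op 1 (RCL M0): stack=[0] mem=[0,0,0,0]
After op 2 (RCL M3): stack=[0,0] mem=[0,0,0,0]
After op 3 (*): stack=[0] mem=[0,0,0,0]
After op 4 (push 9): stack=[0,9] mem=[0,0,0,0]
After op 5 (STO M1): stack=[0] mem=[0,9,0,0]
After op 6 (dup): stack=[0,0] mem=[0,9,0,0]
After op 7 (pop): stack=[0] mem=[0,9,0,0]
After op 8 (dup): stack=[0,0] mem=[0,9,0,0]
After op 9 (STO M0): stack=[0] mem=[0,9,0,0]
After op 10 (pop): stack=[empty] mem=[0,9,0,0]
After op 11 (RCL M1): stack=[9] mem=[0,9,0,0]
After op 12 (RCL M1): stack=[9,9] mem=[0,9,0,0]
After op 13 (dup): stack=[9,9,9] mem=[0,9,0,0]

Answer: 0 9 0 0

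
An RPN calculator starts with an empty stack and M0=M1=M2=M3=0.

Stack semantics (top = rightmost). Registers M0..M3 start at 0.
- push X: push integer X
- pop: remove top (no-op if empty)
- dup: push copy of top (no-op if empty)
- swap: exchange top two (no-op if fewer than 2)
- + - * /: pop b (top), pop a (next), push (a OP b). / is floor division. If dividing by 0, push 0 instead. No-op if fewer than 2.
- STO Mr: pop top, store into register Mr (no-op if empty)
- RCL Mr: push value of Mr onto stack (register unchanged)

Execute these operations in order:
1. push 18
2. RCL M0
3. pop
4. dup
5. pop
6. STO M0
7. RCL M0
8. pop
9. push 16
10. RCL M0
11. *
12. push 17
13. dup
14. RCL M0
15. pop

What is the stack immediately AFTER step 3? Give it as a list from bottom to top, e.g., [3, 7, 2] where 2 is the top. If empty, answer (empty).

After op 1 (push 18): stack=[18] mem=[0,0,0,0]
After op 2 (RCL M0): stack=[18,0] mem=[0,0,0,0]
After op 3 (pop): stack=[18] mem=[0,0,0,0]

[18]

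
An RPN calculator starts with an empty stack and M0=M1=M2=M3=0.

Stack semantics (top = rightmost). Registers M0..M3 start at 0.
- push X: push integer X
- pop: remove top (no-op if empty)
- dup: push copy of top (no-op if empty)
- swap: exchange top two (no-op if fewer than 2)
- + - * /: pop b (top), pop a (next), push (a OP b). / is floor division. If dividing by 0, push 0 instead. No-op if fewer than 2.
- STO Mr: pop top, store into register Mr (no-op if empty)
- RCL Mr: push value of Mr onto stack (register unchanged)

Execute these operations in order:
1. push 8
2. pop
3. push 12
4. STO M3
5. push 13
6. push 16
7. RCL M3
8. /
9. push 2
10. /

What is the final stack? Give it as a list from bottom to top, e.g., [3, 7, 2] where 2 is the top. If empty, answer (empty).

Answer: [13, 0]

Derivation:
After op 1 (push 8): stack=[8] mem=[0,0,0,0]
After op 2 (pop): stack=[empty] mem=[0,0,0,0]
After op 3 (push 12): stack=[12] mem=[0,0,0,0]
After op 4 (STO M3): stack=[empty] mem=[0,0,0,12]
After op 5 (push 13): stack=[13] mem=[0,0,0,12]
After op 6 (push 16): stack=[13,16] mem=[0,0,0,12]
After op 7 (RCL M3): stack=[13,16,12] mem=[0,0,0,12]
After op 8 (/): stack=[13,1] mem=[0,0,0,12]
After op 9 (push 2): stack=[13,1,2] mem=[0,0,0,12]
After op 10 (/): stack=[13,0] mem=[0,0,0,12]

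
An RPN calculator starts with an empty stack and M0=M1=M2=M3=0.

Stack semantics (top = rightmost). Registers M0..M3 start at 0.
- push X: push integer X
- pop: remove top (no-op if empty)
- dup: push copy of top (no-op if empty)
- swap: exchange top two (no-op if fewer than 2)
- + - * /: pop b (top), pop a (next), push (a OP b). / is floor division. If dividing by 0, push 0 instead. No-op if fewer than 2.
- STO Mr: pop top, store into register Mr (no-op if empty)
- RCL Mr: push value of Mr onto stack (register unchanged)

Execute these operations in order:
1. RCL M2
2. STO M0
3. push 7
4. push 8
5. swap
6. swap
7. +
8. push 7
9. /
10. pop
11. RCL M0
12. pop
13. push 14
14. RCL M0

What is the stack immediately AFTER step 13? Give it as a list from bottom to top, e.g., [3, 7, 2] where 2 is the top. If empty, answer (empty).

After op 1 (RCL M2): stack=[0] mem=[0,0,0,0]
After op 2 (STO M0): stack=[empty] mem=[0,0,0,0]
After op 3 (push 7): stack=[7] mem=[0,0,0,0]
After op 4 (push 8): stack=[7,8] mem=[0,0,0,0]
After op 5 (swap): stack=[8,7] mem=[0,0,0,0]
After op 6 (swap): stack=[7,8] mem=[0,0,0,0]
After op 7 (+): stack=[15] mem=[0,0,0,0]
After op 8 (push 7): stack=[15,7] mem=[0,0,0,0]
After op 9 (/): stack=[2] mem=[0,0,0,0]
After op 10 (pop): stack=[empty] mem=[0,0,0,0]
After op 11 (RCL M0): stack=[0] mem=[0,0,0,0]
After op 12 (pop): stack=[empty] mem=[0,0,0,0]
After op 13 (push 14): stack=[14] mem=[0,0,0,0]

[14]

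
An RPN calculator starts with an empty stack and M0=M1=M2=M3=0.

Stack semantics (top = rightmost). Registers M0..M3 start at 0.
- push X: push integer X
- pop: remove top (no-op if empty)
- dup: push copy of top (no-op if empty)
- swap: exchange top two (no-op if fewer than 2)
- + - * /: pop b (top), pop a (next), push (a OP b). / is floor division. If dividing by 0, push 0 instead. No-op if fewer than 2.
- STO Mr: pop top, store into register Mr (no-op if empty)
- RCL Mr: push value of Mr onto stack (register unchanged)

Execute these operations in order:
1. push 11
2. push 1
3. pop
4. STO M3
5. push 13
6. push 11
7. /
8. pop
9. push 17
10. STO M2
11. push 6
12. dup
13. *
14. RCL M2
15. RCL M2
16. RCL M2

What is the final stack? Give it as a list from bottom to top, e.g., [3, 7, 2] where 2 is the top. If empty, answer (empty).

After op 1 (push 11): stack=[11] mem=[0,0,0,0]
After op 2 (push 1): stack=[11,1] mem=[0,0,0,0]
After op 3 (pop): stack=[11] mem=[0,0,0,0]
After op 4 (STO M3): stack=[empty] mem=[0,0,0,11]
After op 5 (push 13): stack=[13] mem=[0,0,0,11]
After op 6 (push 11): stack=[13,11] mem=[0,0,0,11]
After op 7 (/): stack=[1] mem=[0,0,0,11]
After op 8 (pop): stack=[empty] mem=[0,0,0,11]
After op 9 (push 17): stack=[17] mem=[0,0,0,11]
After op 10 (STO M2): stack=[empty] mem=[0,0,17,11]
After op 11 (push 6): stack=[6] mem=[0,0,17,11]
After op 12 (dup): stack=[6,6] mem=[0,0,17,11]
After op 13 (*): stack=[36] mem=[0,0,17,11]
After op 14 (RCL M2): stack=[36,17] mem=[0,0,17,11]
After op 15 (RCL M2): stack=[36,17,17] mem=[0,0,17,11]
After op 16 (RCL M2): stack=[36,17,17,17] mem=[0,0,17,11]

Answer: [36, 17, 17, 17]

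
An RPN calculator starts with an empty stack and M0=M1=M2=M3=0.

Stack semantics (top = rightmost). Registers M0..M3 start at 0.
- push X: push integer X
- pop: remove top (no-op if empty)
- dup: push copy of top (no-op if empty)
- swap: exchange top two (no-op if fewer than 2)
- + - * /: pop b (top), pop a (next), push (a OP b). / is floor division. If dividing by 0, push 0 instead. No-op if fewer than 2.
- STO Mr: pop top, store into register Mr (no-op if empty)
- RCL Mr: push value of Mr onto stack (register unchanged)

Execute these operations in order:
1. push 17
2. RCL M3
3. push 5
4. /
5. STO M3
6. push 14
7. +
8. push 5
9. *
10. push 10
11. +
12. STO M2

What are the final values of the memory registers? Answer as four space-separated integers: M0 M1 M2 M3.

After op 1 (push 17): stack=[17] mem=[0,0,0,0]
After op 2 (RCL M3): stack=[17,0] mem=[0,0,0,0]
After op 3 (push 5): stack=[17,0,5] mem=[0,0,0,0]
After op 4 (/): stack=[17,0] mem=[0,0,0,0]
After op 5 (STO M3): stack=[17] mem=[0,0,0,0]
After op 6 (push 14): stack=[17,14] mem=[0,0,0,0]
After op 7 (+): stack=[31] mem=[0,0,0,0]
After op 8 (push 5): stack=[31,5] mem=[0,0,0,0]
After op 9 (*): stack=[155] mem=[0,0,0,0]
After op 10 (push 10): stack=[155,10] mem=[0,0,0,0]
After op 11 (+): stack=[165] mem=[0,0,0,0]
After op 12 (STO M2): stack=[empty] mem=[0,0,165,0]

Answer: 0 0 165 0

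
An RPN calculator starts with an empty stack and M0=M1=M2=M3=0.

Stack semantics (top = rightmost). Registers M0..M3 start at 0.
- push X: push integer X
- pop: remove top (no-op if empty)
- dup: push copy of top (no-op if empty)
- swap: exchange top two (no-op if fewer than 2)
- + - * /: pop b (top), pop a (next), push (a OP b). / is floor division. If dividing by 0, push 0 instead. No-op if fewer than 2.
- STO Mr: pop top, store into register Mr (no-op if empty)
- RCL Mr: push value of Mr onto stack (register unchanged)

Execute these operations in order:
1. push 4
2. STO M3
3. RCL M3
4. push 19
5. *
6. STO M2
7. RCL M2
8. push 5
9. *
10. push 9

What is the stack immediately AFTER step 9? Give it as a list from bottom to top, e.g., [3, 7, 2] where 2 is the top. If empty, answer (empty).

After op 1 (push 4): stack=[4] mem=[0,0,0,0]
After op 2 (STO M3): stack=[empty] mem=[0,0,0,4]
After op 3 (RCL M3): stack=[4] mem=[0,0,0,4]
After op 4 (push 19): stack=[4,19] mem=[0,0,0,4]
After op 5 (*): stack=[76] mem=[0,0,0,4]
After op 6 (STO M2): stack=[empty] mem=[0,0,76,4]
After op 7 (RCL M2): stack=[76] mem=[0,0,76,4]
After op 8 (push 5): stack=[76,5] mem=[0,0,76,4]
After op 9 (*): stack=[380] mem=[0,0,76,4]

[380]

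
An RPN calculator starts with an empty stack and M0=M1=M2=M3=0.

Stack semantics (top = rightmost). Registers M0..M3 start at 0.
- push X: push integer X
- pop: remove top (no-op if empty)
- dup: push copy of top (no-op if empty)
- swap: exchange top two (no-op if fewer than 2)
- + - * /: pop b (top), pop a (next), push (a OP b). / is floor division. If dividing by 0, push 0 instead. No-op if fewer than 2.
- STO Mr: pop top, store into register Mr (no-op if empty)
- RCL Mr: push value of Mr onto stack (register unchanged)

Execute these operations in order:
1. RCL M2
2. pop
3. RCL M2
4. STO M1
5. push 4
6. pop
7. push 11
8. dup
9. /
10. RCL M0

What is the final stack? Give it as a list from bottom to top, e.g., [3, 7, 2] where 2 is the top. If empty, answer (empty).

Answer: [1, 0]

Derivation:
After op 1 (RCL M2): stack=[0] mem=[0,0,0,0]
After op 2 (pop): stack=[empty] mem=[0,0,0,0]
After op 3 (RCL M2): stack=[0] mem=[0,0,0,0]
After op 4 (STO M1): stack=[empty] mem=[0,0,0,0]
After op 5 (push 4): stack=[4] mem=[0,0,0,0]
After op 6 (pop): stack=[empty] mem=[0,0,0,0]
After op 7 (push 11): stack=[11] mem=[0,0,0,0]
After op 8 (dup): stack=[11,11] mem=[0,0,0,0]
After op 9 (/): stack=[1] mem=[0,0,0,0]
After op 10 (RCL M0): stack=[1,0] mem=[0,0,0,0]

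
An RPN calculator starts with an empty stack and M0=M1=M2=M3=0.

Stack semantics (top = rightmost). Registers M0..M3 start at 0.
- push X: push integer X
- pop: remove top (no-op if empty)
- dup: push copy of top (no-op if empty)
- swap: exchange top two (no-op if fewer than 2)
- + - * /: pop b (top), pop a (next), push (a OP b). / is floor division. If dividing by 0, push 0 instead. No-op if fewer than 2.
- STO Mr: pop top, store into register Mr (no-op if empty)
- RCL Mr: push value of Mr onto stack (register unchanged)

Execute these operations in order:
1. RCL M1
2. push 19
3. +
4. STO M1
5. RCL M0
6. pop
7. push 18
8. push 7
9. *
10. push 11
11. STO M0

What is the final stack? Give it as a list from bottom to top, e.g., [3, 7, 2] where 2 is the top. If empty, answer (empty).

Answer: [126]

Derivation:
After op 1 (RCL M1): stack=[0] mem=[0,0,0,0]
After op 2 (push 19): stack=[0,19] mem=[0,0,0,0]
After op 3 (+): stack=[19] mem=[0,0,0,0]
After op 4 (STO M1): stack=[empty] mem=[0,19,0,0]
After op 5 (RCL M0): stack=[0] mem=[0,19,0,0]
After op 6 (pop): stack=[empty] mem=[0,19,0,0]
After op 7 (push 18): stack=[18] mem=[0,19,0,0]
After op 8 (push 7): stack=[18,7] mem=[0,19,0,0]
After op 9 (*): stack=[126] mem=[0,19,0,0]
After op 10 (push 11): stack=[126,11] mem=[0,19,0,0]
After op 11 (STO M0): stack=[126] mem=[11,19,0,0]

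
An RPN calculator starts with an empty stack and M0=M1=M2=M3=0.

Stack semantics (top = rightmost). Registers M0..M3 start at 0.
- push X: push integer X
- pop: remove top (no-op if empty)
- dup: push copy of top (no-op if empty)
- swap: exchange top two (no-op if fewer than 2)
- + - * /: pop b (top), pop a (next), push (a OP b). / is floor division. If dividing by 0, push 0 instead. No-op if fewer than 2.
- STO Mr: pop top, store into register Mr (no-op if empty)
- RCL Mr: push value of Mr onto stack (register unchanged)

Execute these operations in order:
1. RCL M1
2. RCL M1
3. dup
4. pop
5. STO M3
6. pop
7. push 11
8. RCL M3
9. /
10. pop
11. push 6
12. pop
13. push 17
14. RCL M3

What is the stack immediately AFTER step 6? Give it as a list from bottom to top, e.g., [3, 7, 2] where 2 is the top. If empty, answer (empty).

After op 1 (RCL M1): stack=[0] mem=[0,0,0,0]
After op 2 (RCL M1): stack=[0,0] mem=[0,0,0,0]
After op 3 (dup): stack=[0,0,0] mem=[0,0,0,0]
After op 4 (pop): stack=[0,0] mem=[0,0,0,0]
After op 5 (STO M3): stack=[0] mem=[0,0,0,0]
After op 6 (pop): stack=[empty] mem=[0,0,0,0]

(empty)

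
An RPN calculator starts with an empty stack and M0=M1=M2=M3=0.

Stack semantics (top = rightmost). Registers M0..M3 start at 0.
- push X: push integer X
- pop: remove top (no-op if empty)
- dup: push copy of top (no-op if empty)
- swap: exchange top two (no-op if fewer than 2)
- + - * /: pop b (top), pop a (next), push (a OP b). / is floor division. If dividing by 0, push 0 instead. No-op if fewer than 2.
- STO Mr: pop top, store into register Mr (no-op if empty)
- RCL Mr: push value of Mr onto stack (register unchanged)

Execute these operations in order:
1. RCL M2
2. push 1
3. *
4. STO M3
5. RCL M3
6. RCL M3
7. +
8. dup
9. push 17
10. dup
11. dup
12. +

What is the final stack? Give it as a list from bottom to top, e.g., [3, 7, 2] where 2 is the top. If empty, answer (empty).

After op 1 (RCL M2): stack=[0] mem=[0,0,0,0]
After op 2 (push 1): stack=[0,1] mem=[0,0,0,0]
After op 3 (*): stack=[0] mem=[0,0,0,0]
After op 4 (STO M3): stack=[empty] mem=[0,0,0,0]
After op 5 (RCL M3): stack=[0] mem=[0,0,0,0]
After op 6 (RCL M3): stack=[0,0] mem=[0,0,0,0]
After op 7 (+): stack=[0] mem=[0,0,0,0]
After op 8 (dup): stack=[0,0] mem=[0,0,0,0]
After op 9 (push 17): stack=[0,0,17] mem=[0,0,0,0]
After op 10 (dup): stack=[0,0,17,17] mem=[0,0,0,0]
After op 11 (dup): stack=[0,0,17,17,17] mem=[0,0,0,0]
After op 12 (+): stack=[0,0,17,34] mem=[0,0,0,0]

Answer: [0, 0, 17, 34]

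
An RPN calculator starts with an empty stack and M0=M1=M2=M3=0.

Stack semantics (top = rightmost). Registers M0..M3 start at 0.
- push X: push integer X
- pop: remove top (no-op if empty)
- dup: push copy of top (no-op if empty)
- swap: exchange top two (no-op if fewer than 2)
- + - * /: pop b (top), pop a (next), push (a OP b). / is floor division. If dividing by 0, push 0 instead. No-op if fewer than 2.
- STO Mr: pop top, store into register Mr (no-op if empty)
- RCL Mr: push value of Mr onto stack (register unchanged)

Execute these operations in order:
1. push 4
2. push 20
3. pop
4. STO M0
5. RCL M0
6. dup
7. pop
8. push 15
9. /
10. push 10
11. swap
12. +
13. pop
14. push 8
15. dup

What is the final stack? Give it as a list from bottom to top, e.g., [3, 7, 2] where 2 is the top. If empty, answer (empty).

After op 1 (push 4): stack=[4] mem=[0,0,0,0]
After op 2 (push 20): stack=[4,20] mem=[0,0,0,0]
After op 3 (pop): stack=[4] mem=[0,0,0,0]
After op 4 (STO M0): stack=[empty] mem=[4,0,0,0]
After op 5 (RCL M0): stack=[4] mem=[4,0,0,0]
After op 6 (dup): stack=[4,4] mem=[4,0,0,0]
After op 7 (pop): stack=[4] mem=[4,0,0,0]
After op 8 (push 15): stack=[4,15] mem=[4,0,0,0]
After op 9 (/): stack=[0] mem=[4,0,0,0]
After op 10 (push 10): stack=[0,10] mem=[4,0,0,0]
After op 11 (swap): stack=[10,0] mem=[4,0,0,0]
After op 12 (+): stack=[10] mem=[4,0,0,0]
After op 13 (pop): stack=[empty] mem=[4,0,0,0]
After op 14 (push 8): stack=[8] mem=[4,0,0,0]
After op 15 (dup): stack=[8,8] mem=[4,0,0,0]

Answer: [8, 8]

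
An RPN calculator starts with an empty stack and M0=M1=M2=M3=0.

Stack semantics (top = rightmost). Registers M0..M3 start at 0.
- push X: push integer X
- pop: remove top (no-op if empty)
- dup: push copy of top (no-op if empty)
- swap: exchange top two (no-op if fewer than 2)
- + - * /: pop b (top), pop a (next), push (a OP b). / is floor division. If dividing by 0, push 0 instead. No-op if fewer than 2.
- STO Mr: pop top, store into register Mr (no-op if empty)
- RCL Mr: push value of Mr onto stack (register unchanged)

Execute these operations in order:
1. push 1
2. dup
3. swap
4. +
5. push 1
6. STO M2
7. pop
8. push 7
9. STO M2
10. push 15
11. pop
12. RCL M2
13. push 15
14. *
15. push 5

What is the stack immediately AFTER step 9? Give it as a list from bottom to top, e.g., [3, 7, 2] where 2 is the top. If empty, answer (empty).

After op 1 (push 1): stack=[1] mem=[0,0,0,0]
After op 2 (dup): stack=[1,1] mem=[0,0,0,0]
After op 3 (swap): stack=[1,1] mem=[0,0,0,0]
After op 4 (+): stack=[2] mem=[0,0,0,0]
After op 5 (push 1): stack=[2,1] mem=[0,0,0,0]
After op 6 (STO M2): stack=[2] mem=[0,0,1,0]
After op 7 (pop): stack=[empty] mem=[0,0,1,0]
After op 8 (push 7): stack=[7] mem=[0,0,1,0]
After op 9 (STO M2): stack=[empty] mem=[0,0,7,0]

(empty)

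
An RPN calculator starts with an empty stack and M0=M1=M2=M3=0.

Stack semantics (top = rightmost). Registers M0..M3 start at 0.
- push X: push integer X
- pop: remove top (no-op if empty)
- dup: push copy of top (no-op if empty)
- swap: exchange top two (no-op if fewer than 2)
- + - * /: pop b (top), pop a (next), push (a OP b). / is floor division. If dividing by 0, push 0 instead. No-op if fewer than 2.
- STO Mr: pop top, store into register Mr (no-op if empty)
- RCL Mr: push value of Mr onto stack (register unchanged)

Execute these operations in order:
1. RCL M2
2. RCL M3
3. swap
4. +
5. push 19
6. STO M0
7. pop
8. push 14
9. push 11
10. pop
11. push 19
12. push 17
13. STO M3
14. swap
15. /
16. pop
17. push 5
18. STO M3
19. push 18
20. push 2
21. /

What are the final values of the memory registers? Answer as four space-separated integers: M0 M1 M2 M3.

After op 1 (RCL M2): stack=[0] mem=[0,0,0,0]
After op 2 (RCL M3): stack=[0,0] mem=[0,0,0,0]
After op 3 (swap): stack=[0,0] mem=[0,0,0,0]
After op 4 (+): stack=[0] mem=[0,0,0,0]
After op 5 (push 19): stack=[0,19] mem=[0,0,0,0]
After op 6 (STO M0): stack=[0] mem=[19,0,0,0]
After op 7 (pop): stack=[empty] mem=[19,0,0,0]
After op 8 (push 14): stack=[14] mem=[19,0,0,0]
After op 9 (push 11): stack=[14,11] mem=[19,0,0,0]
After op 10 (pop): stack=[14] mem=[19,0,0,0]
After op 11 (push 19): stack=[14,19] mem=[19,0,0,0]
After op 12 (push 17): stack=[14,19,17] mem=[19,0,0,0]
After op 13 (STO M3): stack=[14,19] mem=[19,0,0,17]
After op 14 (swap): stack=[19,14] mem=[19,0,0,17]
After op 15 (/): stack=[1] mem=[19,0,0,17]
After op 16 (pop): stack=[empty] mem=[19,0,0,17]
After op 17 (push 5): stack=[5] mem=[19,0,0,17]
After op 18 (STO M3): stack=[empty] mem=[19,0,0,5]
After op 19 (push 18): stack=[18] mem=[19,0,0,5]
After op 20 (push 2): stack=[18,2] mem=[19,0,0,5]
After op 21 (/): stack=[9] mem=[19,0,0,5]

Answer: 19 0 0 5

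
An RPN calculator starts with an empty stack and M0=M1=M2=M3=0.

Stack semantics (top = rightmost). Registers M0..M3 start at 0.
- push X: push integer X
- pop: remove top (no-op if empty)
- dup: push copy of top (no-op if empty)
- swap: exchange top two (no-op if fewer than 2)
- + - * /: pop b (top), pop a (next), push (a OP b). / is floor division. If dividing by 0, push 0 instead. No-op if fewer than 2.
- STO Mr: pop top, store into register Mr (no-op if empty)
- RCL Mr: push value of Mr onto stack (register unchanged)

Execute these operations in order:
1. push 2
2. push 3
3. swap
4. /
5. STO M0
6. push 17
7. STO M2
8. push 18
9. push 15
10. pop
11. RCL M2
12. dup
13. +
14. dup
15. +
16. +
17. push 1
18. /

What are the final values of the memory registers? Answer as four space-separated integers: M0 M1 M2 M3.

After op 1 (push 2): stack=[2] mem=[0,0,0,0]
After op 2 (push 3): stack=[2,3] mem=[0,0,0,0]
After op 3 (swap): stack=[3,2] mem=[0,0,0,0]
After op 4 (/): stack=[1] mem=[0,0,0,0]
After op 5 (STO M0): stack=[empty] mem=[1,0,0,0]
After op 6 (push 17): stack=[17] mem=[1,0,0,0]
After op 7 (STO M2): stack=[empty] mem=[1,0,17,0]
After op 8 (push 18): stack=[18] mem=[1,0,17,0]
After op 9 (push 15): stack=[18,15] mem=[1,0,17,0]
After op 10 (pop): stack=[18] mem=[1,0,17,0]
After op 11 (RCL M2): stack=[18,17] mem=[1,0,17,0]
After op 12 (dup): stack=[18,17,17] mem=[1,0,17,0]
After op 13 (+): stack=[18,34] mem=[1,0,17,0]
After op 14 (dup): stack=[18,34,34] mem=[1,0,17,0]
After op 15 (+): stack=[18,68] mem=[1,0,17,0]
After op 16 (+): stack=[86] mem=[1,0,17,0]
After op 17 (push 1): stack=[86,1] mem=[1,0,17,0]
After op 18 (/): stack=[86] mem=[1,0,17,0]

Answer: 1 0 17 0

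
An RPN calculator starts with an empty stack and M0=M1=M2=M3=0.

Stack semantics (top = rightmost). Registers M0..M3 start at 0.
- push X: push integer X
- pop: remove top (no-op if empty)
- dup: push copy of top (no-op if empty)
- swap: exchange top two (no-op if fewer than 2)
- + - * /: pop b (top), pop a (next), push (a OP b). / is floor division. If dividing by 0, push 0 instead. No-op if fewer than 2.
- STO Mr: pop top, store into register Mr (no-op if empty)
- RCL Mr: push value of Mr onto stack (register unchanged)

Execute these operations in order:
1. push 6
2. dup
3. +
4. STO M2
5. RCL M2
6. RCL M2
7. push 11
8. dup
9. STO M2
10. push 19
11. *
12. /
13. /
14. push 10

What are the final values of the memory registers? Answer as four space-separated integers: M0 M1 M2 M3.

Answer: 0 0 11 0

Derivation:
After op 1 (push 6): stack=[6] mem=[0,0,0,0]
After op 2 (dup): stack=[6,6] mem=[0,0,0,0]
After op 3 (+): stack=[12] mem=[0,0,0,0]
After op 4 (STO M2): stack=[empty] mem=[0,0,12,0]
After op 5 (RCL M2): stack=[12] mem=[0,0,12,0]
After op 6 (RCL M2): stack=[12,12] mem=[0,0,12,0]
After op 7 (push 11): stack=[12,12,11] mem=[0,0,12,0]
After op 8 (dup): stack=[12,12,11,11] mem=[0,0,12,0]
After op 9 (STO M2): stack=[12,12,11] mem=[0,0,11,0]
After op 10 (push 19): stack=[12,12,11,19] mem=[0,0,11,0]
After op 11 (*): stack=[12,12,209] mem=[0,0,11,0]
After op 12 (/): stack=[12,0] mem=[0,0,11,0]
After op 13 (/): stack=[0] mem=[0,0,11,0]
After op 14 (push 10): stack=[0,10] mem=[0,0,11,0]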